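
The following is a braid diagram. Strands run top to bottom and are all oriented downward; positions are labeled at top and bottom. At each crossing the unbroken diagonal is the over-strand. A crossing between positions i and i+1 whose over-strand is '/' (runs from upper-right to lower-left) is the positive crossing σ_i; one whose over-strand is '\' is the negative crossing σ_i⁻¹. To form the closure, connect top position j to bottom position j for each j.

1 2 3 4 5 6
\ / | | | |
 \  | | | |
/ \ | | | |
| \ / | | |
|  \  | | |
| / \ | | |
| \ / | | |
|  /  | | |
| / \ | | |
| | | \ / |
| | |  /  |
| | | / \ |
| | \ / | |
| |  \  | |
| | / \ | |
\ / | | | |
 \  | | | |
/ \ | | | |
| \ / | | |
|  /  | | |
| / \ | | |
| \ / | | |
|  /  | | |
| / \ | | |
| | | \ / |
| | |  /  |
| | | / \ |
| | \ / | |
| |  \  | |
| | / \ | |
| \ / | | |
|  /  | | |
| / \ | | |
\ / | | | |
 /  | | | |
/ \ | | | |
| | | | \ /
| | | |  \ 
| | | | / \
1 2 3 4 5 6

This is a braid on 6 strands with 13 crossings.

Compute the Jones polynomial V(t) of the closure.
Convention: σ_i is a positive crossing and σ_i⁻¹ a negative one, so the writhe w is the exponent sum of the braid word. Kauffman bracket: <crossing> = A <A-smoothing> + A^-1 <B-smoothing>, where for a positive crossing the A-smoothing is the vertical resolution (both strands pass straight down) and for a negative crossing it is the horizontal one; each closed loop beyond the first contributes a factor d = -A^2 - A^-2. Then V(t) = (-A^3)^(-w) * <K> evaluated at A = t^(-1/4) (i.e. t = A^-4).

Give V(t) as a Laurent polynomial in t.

-t^6 + 2*t^5 - 3*t^4 + 4*t^3 - 3*t^2 + 3*t - 2 + t^-1

Derivation:
Reading the diagram top to bottom ('/'-over between positions i,i+1 = s_i, '\'-over = s_i^-1): braid word = s1^-1 s2^-1 s2 s4 s3^-1 s1^-1 s2 s2 s4 s3^-1 s2 s1 s5^-1.
The presented braid s1^-1 s2^-1 s2 s4 s3^-1 s1^-1 s2 s2 s4 s3^-1 s2 s1 s5^-1 on 6 strands reduces by inverse Markov moves (closure unchanged at each step):
  Destabilize: the word has the form β·s5^-1 where s5^-1 occurs only as the final letter (β ∈ B_5); drop it and the last strand → 5 strands.
  Deconjugate: the word is γ·β·γ⁻¹ with γ = s1^-1 s2^-1 (prefix) and γ⁻¹ = s2 s1 (suffix); strip both.
Reduced to β = s2 s4 s3^-1 s1^-1 s2 s2 s4 s3^-1 on 5 strands, 8 crossings.
Compute on β:
Braid: s2 s4 s3^-1 s1^-1 s2 s2 s4 s3^-1 on 5 strands, 8 crossings.
Writhe w = (#positive) - (#negative) = 5 - 3 = 2.
State-sum expansion of <K>. There are 2^8 = 256 states.
Smooth each crossing (0=||, 1=⌣⌢); contribution A^(Σ sign_k(1-2s_k)) * d^(L-1).
Tabulate the states by total A-exponent and number of loops L (A-exp: L × count):
  A^8: L=4 ×1
  A^6: L=3 ×7, L=5 ×1
  A^4: L=2 ×19, L=4 ×9
  A^2: L=1 ×19, L=3 ×35, L=5 ×2
  A^0: L=2 ×48, L=4 ×22
  A^-2: L=3 ×49, L=5 ×7
  A^-4: L=4 ×27, L=6 ×1
  A^-6: L=5 ×8
  A^-8: L=6 ×1
Each group contributes A^e * Σ count * d^(L-1):
Powers of d = -A^2 - A^-2: d^2 = A^4 + 2 + A^-4; d^3 = -A^6 - 3*A^2 - 3*A^-2 - A^-6; d^4 = A^8 + 4*A^4 + 6 + 4*A^-4 + A^-8; d^5 = -A^10 - 5*A^6 - 10*A^2 - 10*A^-2 - 5*A^-6 - A^-10.
  A^8 * (d^3) = -A^14 - 3*A^10 - 3*A^6 - A^2
  A^6 * (7*d^2 + d^4) = A^14 + 11*A^10 + 20*A^6 + 11*A^2 + A^-2
  A^4 * (19*d + 9*d^3) = -9*A^10 - 46*A^6 - 46*A^2 - 9*A^-2
  A^2 * (19 + 35*d^2 + 2*d^4) = 2*A^10 + 43*A^6 + 101*A^2 + 43*A^-2 + 2*A^-6
  A^0 * (48*d + 22*d^3) = -22*A^6 - 114*A^2 - 114*A^-2 - 22*A^-6
  A^-2 * (49*d^2 + 7*d^4) = 7*A^6 + 77*A^2 + 140*A^-2 + 77*A^-6 + 7*A^-10
  A^-4 * (27*d^3 + d^5) = -A^6 - 32*A^2 - 91*A^-2 - 91*A^-6 - 32*A^-10 - A^-14
  A^-6 * (8*d^4) = 8*A^2 + 32*A^-2 + 48*A^-6 + 32*A^-10 + 8*A^-14
  A^-8 * (d^5) = -A^2 - 5*A^-2 - 10*A^-6 - 10*A^-10 - 5*A^-14 - A^-18
Summing the groups: <K> = A^10 - 2*A^6 + 3*A^2 - 3*A^-2 + 4*A^-6 - 3*A^-10 + 2*A^-14 - A^-18
Normalise by the writhe: (-A^3)^(-w) = (-A^3)^(-2) = A^-6, so f(A) = A^-6 * <K> = A^4 - 2 + 3*A^-4 - 3*A^-8 + 4*A^-12 - 3*A^-16 + 2*A^-20 - A^-24.
Substitute A = t^(-1/4), i.e. A^e → t^(-e/4): V(t) = -t^6 + 2*t^5 - 3*t^4 + 4*t^3 - 3*t^2 + 3*t - 2 + t^-1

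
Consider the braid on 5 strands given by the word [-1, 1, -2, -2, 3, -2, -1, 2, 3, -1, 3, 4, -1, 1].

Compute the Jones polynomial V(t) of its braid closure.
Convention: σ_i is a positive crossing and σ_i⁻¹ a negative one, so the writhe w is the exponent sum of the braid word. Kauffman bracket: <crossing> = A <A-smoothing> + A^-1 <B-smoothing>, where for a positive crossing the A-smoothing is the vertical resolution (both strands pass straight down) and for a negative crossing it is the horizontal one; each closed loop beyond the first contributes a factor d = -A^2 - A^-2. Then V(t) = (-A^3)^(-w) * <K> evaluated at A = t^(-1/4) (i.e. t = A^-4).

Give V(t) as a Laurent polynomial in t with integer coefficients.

The presented braid s1^-1 s1 s2^-1 s2^-1 s3 s2^-1 s1^-1 s2 s3 s1^-1 s3 s4 s1^-1 s1 on 5 strands reduces by inverse Markov moves (closure unchanged at each step):
  Deconjugate: the word is γ·β·γ⁻¹ with γ = s1^-1 s1 (prefix) and γ⁻¹ = s1^-1 s1 (suffix); strip both.
  Destabilize: the word has the form β·s4 where s4 occurs only as the final letter (β ∈ B_4); drop it and the last strand → 4 strands.
Reduced to β = s2^-1 s2^-1 s3 s2^-1 s1^-1 s2 s3 s1^-1 s3 on 4 strands, 9 crossings.
Compute on β:
Braid: s2^-1 s2^-1 s3 s2^-1 s1^-1 s2 s3 s1^-1 s3 on 4 strands, 9 crossings.
Writhe w = (#positive) - (#negative) = 4 - 5 = -1.
Enumerate smoothing states for the bracket polynomial. There are 2^9 = 512 states.
Smooth each crossing (0=||, 1=⌣⌢); contribution A^(Σ sign_k(1-2s_k)) * d^(L-1).
Tabulate the states by total A-exponent and number of loops L (A-exp: L × count):
  A^9: L=5 ×1
  A^7: L=4 ×9
  A^5: L=3 ×32, L=5 ×4
  A^3: L=2 ×55, L=4 ×28, L=6 ×1
  A^1: L=1 ×39, L=3 ×77, L=5 ×10
  A^-1: L=2 ×87, L=4 ×38, L=6 ×1
  A^-3: L=1 ×14, L=3 ×64, L=5 ×6
  A^-5: L=2 ×17, L=4 ×19
  A^-7: L=3 ×7, L=5 ×2
  A^-9: L=4 ×1
Each group contributes A^e * Σ count * d^(L-1):
Powers of d = -A^2 - A^-2: d^2 = A^4 + 2 + A^-4; d^3 = -A^6 - 3*A^2 - 3*A^-2 - A^-6; d^4 = A^8 + 4*A^4 + 6 + 4*A^-4 + A^-8; d^5 = -A^10 - 5*A^6 - 10*A^2 - 10*A^-2 - 5*A^-6 - A^-10.
  A^9 * (d^4) = A^17 + 4*A^13 + 6*A^9 + 4*A^5 + A
  A^7 * (9*d^3) = -9*A^13 - 27*A^9 - 27*A^5 - 9*A
  A^5 * (32*d^2 + 4*d^4) = 4*A^13 + 48*A^9 + 88*A^5 + 48*A + 4*A^-3
  A^3 * (55*d + 28*d^3 + d^5) = -A^13 - 33*A^9 - 149*A^5 - 149*A - 33*A^-3 - A^-7
  A^1 * (39 + 77*d^2 + 10*d^4) = 10*A^9 + 117*A^5 + 253*A + 117*A^-3 + 10*A^-7
  A^-1 * (87*d + 38*d^3 + d^5) = -A^9 - 43*A^5 - 211*A - 211*A^-3 - 43*A^-7 - A^-11
  A^-3 * (14 + 64*d^2 + 6*d^4) = 6*A^5 + 88*A + 178*A^-3 + 88*A^-7 + 6*A^-11
  A^-5 * (17*d + 19*d^3) = -19*A - 74*A^-3 - 74*A^-7 - 19*A^-11
  A^-7 * (7*d^2 + 2*d^4) = 2*A + 15*A^-3 + 26*A^-7 + 15*A^-11 + 2*A^-15
  A^-9 * (d^3) = -A^-3 - 3*A^-7 - 3*A^-11 - A^-15
Summing the groups: <K> = A^17 - 2*A^13 + 3*A^9 - 4*A^5 + 4*A - 5*A^-3 + 3*A^-7 - 2*A^-11 + A^-15
Normalise by the writhe: (-A^3)^(-w) = (-A^3)^(1) = -A^3, so f(A) = -A^3 * <K> = -A^20 + 2*A^16 - 3*A^12 + 4*A^8 - 4*A^4 + 5 - 3*A^-4 + 2*A^-8 - A^-12.
Substitute A = t^(-1/4), i.e. A^e → t^(-e/4): V(t) = -t^3 + 2*t^2 - 3*t + 5 - 4*t^-1 + 4*t^-2 - 3*t^-3 + 2*t^-4 - t^-5

Answer: -t^3 + 2*t^2 - 3*t + 5 - 4*t^-1 + 4*t^-2 - 3*t^-3 + 2*t^-4 - t^-5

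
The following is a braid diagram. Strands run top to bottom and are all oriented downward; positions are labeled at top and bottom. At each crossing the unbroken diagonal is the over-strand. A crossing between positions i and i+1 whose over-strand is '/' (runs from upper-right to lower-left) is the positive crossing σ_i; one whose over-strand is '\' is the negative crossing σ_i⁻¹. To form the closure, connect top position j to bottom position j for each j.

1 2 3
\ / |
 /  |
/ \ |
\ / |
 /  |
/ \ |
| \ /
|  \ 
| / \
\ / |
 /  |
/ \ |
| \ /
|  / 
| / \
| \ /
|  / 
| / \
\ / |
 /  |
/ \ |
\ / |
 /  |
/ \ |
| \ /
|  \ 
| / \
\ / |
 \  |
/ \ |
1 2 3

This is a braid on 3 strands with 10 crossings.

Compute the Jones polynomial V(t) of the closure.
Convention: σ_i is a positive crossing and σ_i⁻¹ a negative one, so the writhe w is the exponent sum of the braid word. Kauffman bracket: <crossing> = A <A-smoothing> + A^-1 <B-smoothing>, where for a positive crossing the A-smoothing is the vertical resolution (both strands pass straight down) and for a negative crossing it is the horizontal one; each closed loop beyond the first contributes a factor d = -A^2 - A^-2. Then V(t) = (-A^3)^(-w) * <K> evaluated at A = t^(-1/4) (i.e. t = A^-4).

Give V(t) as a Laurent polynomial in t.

t^7 - 2*t^6 + 2*t^5 - 3*t^4 + 3*t^3 - 2*t^2 + 2*t

Derivation:
Reading the diagram top to bottom ('/'-over between positions i,i+1 = s_i, '\'-over = s_i^-1): braid word = s1 s1 s2^-1 s1 s2 s2 s1 s1 s2^-1 s1^-1.
The presented braid s1 s1 s2^-1 s1 s2 s2 s1 s1 s2^-1 s1^-1 on 3 strands reduces by inverse Markov moves (closure unchanged at each step):
  Deconjugate: the word is γ·β·γ⁻¹ with γ = s1 (prefix) and γ⁻¹ = s1^-1 (suffix); strip both.
Reduced to β = s1 s2^-1 s1 s2 s2 s1 s1 s2^-1 on 3 strands, 8 crossings.
Compute on β:
Braid: s1 s2^-1 s1 s2 s2 s1 s1 s2^-1 on 3 strands, 8 crossings.
Writhe w = (#positive) - (#negative) = 6 - 2 = 4.
State-sum expansion of <K>. There are 2^8 = 256 states.
Smooth each crossing (0=||, 1=⌣⌢); contribution A^(Σ sign_k(1-2s_k)) * d^(L-1).
Tabulate the states by total A-exponent and number of loops L (A-exp: L × count):
  A^8: L=3 ×1
  A^6: L=2 ×6, L=4 ×2
  A^4: L=1 ×11, L=3 ×16, L=5 ×1
  A^2: L=2 ×47, L=4 ×9
  A^0: L=1 ×26, L=3 ×43, L=5 ×1
  A^-2: L=2 ×41, L=4 ×15
  A^-4: L=3 ×26, L=5 ×2
  A^-6: L=4 ×8
  A^-8: L=5 ×1
Each group contributes A^e * Σ count * d^(L-1):
Powers of d = -A^2 - A^-2: d^2 = A^4 + 2 + A^-4; d^3 = -A^6 - 3*A^2 - 3*A^-2 - A^-6; d^4 = A^8 + 4*A^4 + 6 + 4*A^-4 + A^-8.
  A^8 * (d^2) = A^12 + 2*A^8 + A^4
  A^6 * (6*d + 2*d^3) = -2*A^12 - 12*A^8 - 12*A^4 - 2
  A^4 * (11 + 16*d^2 + d^4) = A^12 + 20*A^8 + 49*A^4 + 20 + A^-4
  A^2 * (47*d + 9*d^3) = -9*A^8 - 74*A^4 - 74 - 9*A^-4
  A^0 * (26 + 43*d^2 + d^4) = A^8 + 47*A^4 + 118 + 47*A^-4 + A^-8
  A^-2 * (41*d + 15*d^3) = -15*A^4 - 86 - 86*A^-4 - 15*A^-8
  A^-4 * (26*d^2 + 2*d^4) = 2*A^4 + 34 + 64*A^-4 + 34*A^-8 + 2*A^-12
  A^-6 * (8*d^3) = -8 - 24*A^-4 - 24*A^-8 - 8*A^-12
  A^-8 * (d^4) = 1 + 4*A^-4 + 6*A^-8 + 4*A^-12 + A^-16
Summing the groups: <K> = 2*A^8 - 2*A^4 + 3 - 3*A^-4 + 2*A^-8 - 2*A^-12 + A^-16
Normalise by the writhe: (-A^3)^(-w) = (-A^3)^(-4) = A^-12, so f(A) = A^-12 * <K> = 2*A^-4 - 2*A^-8 + 3*A^-12 - 3*A^-16 + 2*A^-20 - 2*A^-24 + A^-28.
Substitute A = t^(-1/4), i.e. A^e → t^(-e/4): V(t) = t^7 - 2*t^6 + 2*t^5 - 3*t^4 + 3*t^3 - 2*t^2 + 2*t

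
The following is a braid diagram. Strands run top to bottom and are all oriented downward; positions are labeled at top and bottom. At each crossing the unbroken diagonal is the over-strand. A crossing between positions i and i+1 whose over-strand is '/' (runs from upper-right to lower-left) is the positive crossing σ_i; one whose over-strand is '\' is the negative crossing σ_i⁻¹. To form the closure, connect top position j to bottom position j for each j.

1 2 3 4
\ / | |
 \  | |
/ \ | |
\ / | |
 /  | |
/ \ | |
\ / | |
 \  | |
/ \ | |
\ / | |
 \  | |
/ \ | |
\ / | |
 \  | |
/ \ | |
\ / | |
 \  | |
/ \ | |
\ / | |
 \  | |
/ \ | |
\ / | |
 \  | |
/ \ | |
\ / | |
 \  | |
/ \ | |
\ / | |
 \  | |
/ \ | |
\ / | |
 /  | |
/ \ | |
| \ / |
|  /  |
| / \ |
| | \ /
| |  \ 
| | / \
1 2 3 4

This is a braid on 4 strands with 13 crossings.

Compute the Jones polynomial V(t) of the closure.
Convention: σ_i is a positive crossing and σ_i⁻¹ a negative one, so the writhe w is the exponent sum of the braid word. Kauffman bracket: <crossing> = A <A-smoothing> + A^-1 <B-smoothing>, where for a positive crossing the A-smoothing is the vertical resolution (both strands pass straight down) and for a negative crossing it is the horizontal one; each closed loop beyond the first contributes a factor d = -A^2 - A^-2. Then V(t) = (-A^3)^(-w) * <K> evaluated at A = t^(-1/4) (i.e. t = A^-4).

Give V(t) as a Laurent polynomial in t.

Reading the diagram top to bottom ('/'-over between positions i,i+1 = s_i, '\'-over = s_i^-1): braid word = s1^-1 s1 s1^-1 s1^-1 s1^-1 s1^-1 s1^-1 s1^-1 s1^-1 s1^-1 s1 s2 s3^-1.
The presented braid s1^-1 s1 s1^-1 s1^-1 s1^-1 s1^-1 s1^-1 s1^-1 s1^-1 s1^-1 s1 s2 s3^-1 on 4 strands reduces by inverse Markov moves (closure unchanged at each step):
  Destabilize: the word has the form β·s3^-1 where s3^-1 occurs only as the final letter (β ∈ B_3); drop it and the last strand → 3 strands.
  Destabilize: the word has the form β·s2 where s2 occurs only as the final letter (β ∈ B_2); drop it and the last strand → 2 strands.
  Deconjugate: the word is γ·β·γ⁻¹ with γ = s1^-1 s1 (prefix) and γ⁻¹ = s1^-1 s1 (suffix); strip both.
Reduced to β = s1^-1 s1^-1 s1^-1 s1^-1 s1^-1 s1^-1 s1^-1 on 2 strands, 7 crossings.
Compute on β:
Braid: s1^-1 s1^-1 s1^-1 s1^-1 s1^-1 s1^-1 s1^-1 on 2 strands, 7 crossings.
Writhe w = (#positive) - (#negative) = 0 - 7 = -7.
Computing the Kauffman bracket via state sum. There are 2^7 = 128 states.
Smooth each crossing (0=||, 1=⌣⌢); contribution A^(Σ sign_k(1-2s_k)) * d^(L-1).
Tabulate the states by total A-exponent and number of loops L (A-exp: L × count):
  A^7: L=7 ×1
  A^5: L=6 ×7
  A^3: L=5 ×21
  A^1: L=4 ×35
  A^-1: L=3 ×35
  A^-3: L=2 ×21
  A^-5: L=1 ×7
  A^-7: L=2 ×1
Each group contributes A^e * Σ count * d^(L-1):
Powers of d = -A^2 - A^-2: d^2 = A^4 + 2 + A^-4; d^3 = -A^6 - 3*A^2 - 3*A^-2 - A^-6; d^4 = A^8 + 4*A^4 + 6 + 4*A^-4 + A^-8; d^5 = -A^10 - 5*A^6 - 10*A^2 - 10*A^-2 - 5*A^-6 - A^-10; d^6 = A^12 + 6*A^8 + 15*A^4 + 20 + 15*A^-4 + 6*A^-8 + A^-12.
  A^7 * (d^6) = A^19 + 6*A^15 + 15*A^11 + 20*A^7 + 15*A^3 + 6*A^-1 + A^-5
  A^5 * (7*d^5) = -7*A^15 - 35*A^11 - 70*A^7 - 70*A^3 - 35*A^-1 - 7*A^-5
  A^3 * (21*d^4) = 21*A^11 + 84*A^7 + 126*A^3 + 84*A^-1 + 21*A^-5
  A^1 * (35*d^3) = -35*A^7 - 105*A^3 - 105*A^-1 - 35*A^-5
  A^-1 * (35*d^2) = 35*A^3 + 70*A^-1 + 35*A^-5
  A^-3 * (21*d) = -21*A^-1 - 21*A^-5
  A^-5 * (7) = 7*A^-5
  A^-7 * (d) = -A^-5 - A^-9
Summing the groups: <K> = A^19 - A^15 + A^11 - A^7 + A^3 - A^-1 - A^-9
Normalise by the writhe: (-A^3)^(-w) = (-A^3)^(7) = -A^21, so f(A) = -A^21 * <K> = -A^40 + A^36 - A^32 + A^28 - A^24 + A^20 + A^12.
Substitute A = t^(-1/4), i.e. A^e → t^(-e/4): V(t) = t^-3 + t^-5 - t^-6 + t^-7 - t^-8 + t^-9 - t^-10

Answer: t^-3 + t^-5 - t^-6 + t^-7 - t^-8 + t^-9 - t^-10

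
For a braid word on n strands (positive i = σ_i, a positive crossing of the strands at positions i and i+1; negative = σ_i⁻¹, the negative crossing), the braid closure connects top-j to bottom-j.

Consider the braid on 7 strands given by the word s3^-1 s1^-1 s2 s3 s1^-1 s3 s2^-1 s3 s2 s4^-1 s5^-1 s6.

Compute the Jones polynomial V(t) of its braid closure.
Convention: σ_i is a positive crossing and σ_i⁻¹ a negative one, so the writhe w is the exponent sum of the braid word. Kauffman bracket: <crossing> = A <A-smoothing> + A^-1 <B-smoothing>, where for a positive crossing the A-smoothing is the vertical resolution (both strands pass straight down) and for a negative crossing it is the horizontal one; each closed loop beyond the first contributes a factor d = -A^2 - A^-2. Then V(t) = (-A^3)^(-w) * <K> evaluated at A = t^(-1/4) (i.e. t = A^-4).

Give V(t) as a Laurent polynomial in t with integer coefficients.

The presented braid s3^-1 s1^-1 s2 s3 s1^-1 s3 s2^-1 s3 s2 s4^-1 s5^-1 s6 on 7 strands reduces by inverse Markov moves (closure unchanged at each step):
  Destabilize: the word has the form β·s6 where s6 occurs only as the final letter (β ∈ B_6); drop it and the last strand → 6 strands.
  Destabilize: the word has the form β·s5^-1 where s5^-1 occurs only as the final letter (β ∈ B_5); drop it and the last strand → 5 strands.
  Destabilize: the word has the form β·s4^-1 where s4^-1 occurs only as the final letter (β ∈ B_4); drop it and the last strand → 4 strands.
Reduced to β = s3^-1 s1^-1 s2 s3 s1^-1 s3 s2^-1 s3 s2 on 4 strands, 9 crossings.
Compute on β:
Braid: s3^-1 s1^-1 s2 s3 s1^-1 s3 s2^-1 s3 s2 on 4 strands, 9 crossings.
Writhe w = (#positive) - (#negative) = 5 - 4 = 1.
State-sum expansion of <K>. There are 2^9 = 512 states.
Each crossing splits two ways (0=vertical, 1=horizontal). The state's weight is A^(#A-smoothings - #B-smoothings) * d^(loops - 1).
Tabulate the states by total A-exponent and number of loops L (A-exp: L × count):
  A^9: L=2 ×1
  A^7: L=1 ×3, L=3 ×6
  A^5: L=2 ×26, L=4 ×10
  A^3: L=1 ×21, L=3 ×58, L=5 ×5
  A^1: L=2 ×86, L=4 ×39, L=6 ×1
  A^-1: L=1 ×35, L=3 ×80, L=5 ×11
  A^-3: L=2 ×53, L=4 ×30, L=6 ×1
  A^-5: L=3 ×32, L=5 ×4
  A^-7: L=4 ×9
  A^-9: L=5 ×1
Each group contributes A^e * Σ count * d^(L-1):
Powers of d = -A^2 - A^-2: d^2 = A^4 + 2 + A^-4; d^3 = -A^6 - 3*A^2 - 3*A^-2 - A^-6; d^4 = A^8 + 4*A^4 + 6 + 4*A^-4 + A^-8; d^5 = -A^10 - 5*A^6 - 10*A^2 - 10*A^-2 - 5*A^-6 - A^-10.
  A^9 * (d) = -A^11 - A^7
  A^7 * (3 + 6*d^2) = 6*A^11 + 15*A^7 + 6*A^3
  A^5 * (26*d + 10*d^3) = -10*A^11 - 56*A^7 - 56*A^3 - 10*A^-1
  A^3 * (21 + 58*d^2 + 5*d^4) = 5*A^11 + 78*A^7 + 167*A^3 + 78*A^-1 + 5*A^-5
  A^1 * (86*d + 39*d^3 + d^5) = -A^11 - 44*A^7 - 213*A^3 - 213*A^-1 - 44*A^-5 - A^-9
  A^-1 * (35 + 80*d^2 + 11*d^4) = 11*A^7 + 124*A^3 + 261*A^-1 + 124*A^-5 + 11*A^-9
  A^-3 * (53*d + 30*d^3 + d^5) = -A^7 - 35*A^3 - 153*A^-1 - 153*A^-5 - 35*A^-9 - A^-13
  A^-5 * (32*d^2 + 4*d^4) = 4*A^3 + 48*A^-1 + 88*A^-5 + 48*A^-9 + 4*A^-13
  A^-7 * (9*d^3) = -9*A^-1 - 27*A^-5 - 27*A^-9 - 9*A^-13
  A^-9 * (d^4) = A^-1 + 4*A^-5 + 6*A^-9 + 4*A^-13 + A^-17
Summing the groups: <K> = -A^11 + 2*A^7 - 3*A^3 + 3*A^-1 - 3*A^-5 + 2*A^-9 - 2*A^-13 + A^-17
Normalise by the writhe: (-A^3)^(-w) = (-A^3)^(-1) = -A^-3, so f(A) = -A^-3 * <K> = A^8 - 2*A^4 + 3 - 3*A^-4 + 3*A^-8 - 2*A^-12 + 2*A^-16 - A^-20.
Substitute A = t^(-1/4), i.e. A^e → t^(-e/4): V(t) = -t^5 + 2*t^4 - 2*t^3 + 3*t^2 - 3*t + 3 - 2*t^-1 + t^-2

Answer: -t^5 + 2*t^4 - 2*t^3 + 3*t^2 - 3*t + 3 - 2*t^-1 + t^-2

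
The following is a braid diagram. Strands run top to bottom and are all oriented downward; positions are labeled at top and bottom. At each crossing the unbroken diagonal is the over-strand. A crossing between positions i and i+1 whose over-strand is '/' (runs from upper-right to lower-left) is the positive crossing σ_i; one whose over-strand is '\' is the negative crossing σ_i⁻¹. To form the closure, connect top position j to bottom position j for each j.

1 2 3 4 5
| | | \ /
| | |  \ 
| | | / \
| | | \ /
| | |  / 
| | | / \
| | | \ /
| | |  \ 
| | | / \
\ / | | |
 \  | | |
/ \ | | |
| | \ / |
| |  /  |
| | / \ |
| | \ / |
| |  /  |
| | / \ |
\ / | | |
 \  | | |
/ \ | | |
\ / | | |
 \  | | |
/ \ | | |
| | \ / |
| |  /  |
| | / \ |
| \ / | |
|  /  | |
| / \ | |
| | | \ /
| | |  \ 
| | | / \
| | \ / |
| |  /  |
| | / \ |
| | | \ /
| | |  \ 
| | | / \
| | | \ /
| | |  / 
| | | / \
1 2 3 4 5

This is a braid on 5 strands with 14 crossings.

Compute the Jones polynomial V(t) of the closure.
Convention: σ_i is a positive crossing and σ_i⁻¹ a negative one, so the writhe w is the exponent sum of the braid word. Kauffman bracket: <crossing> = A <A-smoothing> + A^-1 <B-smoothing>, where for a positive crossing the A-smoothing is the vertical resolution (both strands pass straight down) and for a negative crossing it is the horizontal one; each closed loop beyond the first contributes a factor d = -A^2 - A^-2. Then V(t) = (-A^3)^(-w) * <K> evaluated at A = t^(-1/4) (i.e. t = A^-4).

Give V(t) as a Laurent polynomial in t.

Reading the diagram top to bottom ('/'-over between positions i,i+1 = s_i, '\'-over = s_i^-1): braid word = s4^-1 s4 s4^-1 s1^-1 s3 s3 s1^-1 s1^-1 s3 s2 s4^-1 s3 s4^-1 s4.
The presented braid s4^-1 s4 s4^-1 s1^-1 s3 s3 s1^-1 s1^-1 s3 s2 s4^-1 s3 s4^-1 s4 on 5 strands reduces by inverse Markov moves (closure unchanged at each step):
  Deconjugate: the word is γ·β·γ⁻¹ with γ = s4^-1 s4 (prefix) and γ⁻¹ = s4^-1 s4 (suffix); strip both.
Reduced to β = s4^-1 s1^-1 s3 s3 s1^-1 s1^-1 s3 s2 s4^-1 s3 on 5 strands, 10 crossings.
Compute on β:
Braid: s4^-1 s1^-1 s3 s3 s1^-1 s1^-1 s3 s2 s4^-1 s3 on 5 strands, 10 crossings.
Writhe w = (#positive) - (#negative) = 5 - 5 = 0.
Enumerate smoothing states for the bracket polynomial. There are 2^10 = 1024 states.
For each crossing: s=0 is the vertical smoothing, s=1 horizontal. Crossing k contributes A^(sign_k * (1 - 2*s_k)); loop factor d = -A^2 - A^-2.
Tabulate the states by total A-exponent and number of loops L (A-exp: L × count):
  A^10: L=6 ×1
  A^8: L=5 ×10
  A^6: L=4 ×41, L=6 ×4
  A^4: L=3 ×83, L=5 ×36, L=7 ×1
  A^2: L=2 ×84, L=4 ×107, L=6 ×19
  A^0: L=1 ×33, L=3 ×143, L=5 ×70, L=7 ×6
  A^-2: L=2 ×68, L=4 ×116, L=6 ×25, L=8 ×1
  A^-4: L=3 ×64, L=5 ×52, L=7 ×4
  A^-6: L=4 ×33, L=6 ×12
  A^-8: L=5 ×9, L=7 ×1
  A^-10: L=6 ×1
Each group contributes A^e * Σ count * d^(L-1):
Powers of d = -A^2 - A^-2: d^2 = A^4 + 2 + A^-4; d^3 = -A^6 - 3*A^2 - 3*A^-2 - A^-6; d^4 = A^8 + 4*A^4 + 6 + 4*A^-4 + A^-8; d^5 = -A^10 - 5*A^6 - 10*A^2 - 10*A^-2 - 5*A^-6 - A^-10; d^6 = A^12 + 6*A^8 + 15*A^4 + 20 + 15*A^-4 + 6*A^-8 + A^-12; d^7 = -A^14 - 7*A^10 - 21*A^6 - 35*A^2 - 35*A^-2 - 21*A^-6 - 7*A^-10 - A^-14.
  A^10 * (d^5) = -A^20 - 5*A^16 - 10*A^12 - 10*A^8 - 5*A^4 - 1
  A^8 * (10*d^4) = 10*A^16 + 40*A^12 + 60*A^8 + 40*A^4 + 10
  A^6 * (41*d^3 + 4*d^5) = -4*A^16 - 61*A^12 - 163*A^8 - 163*A^4 - 61 - 4*A^-4
  A^4 * (83*d^2 + 36*d^4 + d^6) = A^16 + 42*A^12 + 242*A^8 + 402*A^4 + 242 + 42*A^-4 + A^-8
  A^2 * (84*d + 107*d^3 + 19*d^5) = -19*A^12 - 202*A^8 - 595*A^4 - 595 - 202*A^-4 - 19*A^-8
  A^0 * (33 + 143*d^2 + 70*d^4 + 6*d^6) = 6*A^12 + 106*A^8 + 513*A^4 + 859 + 513*A^-4 + 106*A^-8 + 6*A^-12
  A^-2 * (68*d + 116*d^3 + 25*d^5 + d^7) = -A^12 - 32*A^8 - 262*A^4 - 701 - 701*A^-4 - 262*A^-8 - 32*A^-12 - A^-16
  A^-4 * (64*d^2 + 52*d^4 + 4*d^6) = 4*A^8 + 76*A^4 + 332 + 520*A^-4 + 332*A^-8 + 76*A^-12 + 4*A^-16
  A^-6 * (33*d^3 + 12*d^5) = -12*A^4 - 93 - 219*A^-4 - 219*A^-8 - 93*A^-12 - 12*A^-16
  A^-8 * (9*d^4 + d^6) = A^4 + 15 + 51*A^-4 + 74*A^-8 + 51*A^-12 + 15*A^-16 + A^-20
  A^-10 * (d^5) = -1 - 5*A^-4 - 10*A^-8 - 10*A^-12 - 5*A^-16 - A^-20
Summing the groups: <K> = -A^20 + 2*A^16 - 3*A^12 + 5*A^8 - 5*A^4 + 6 - 5*A^-4 + 3*A^-8 - 2*A^-12 + A^-16
Normalise by the writhe: (-A^3)^(-w) = (-A^3)^(0) = 1, so f(A) = 1 * <K> = -A^20 + 2*A^16 - 3*A^12 + 5*A^8 - 5*A^4 + 6 - 5*A^-4 + 3*A^-8 - 2*A^-12 + A^-16.
Substitute A = t^(-1/4), i.e. A^e → t^(-e/4): V(t) = t^4 - 2*t^3 + 3*t^2 - 5*t + 6 - 5*t^-1 + 5*t^-2 - 3*t^-3 + 2*t^-4 - t^-5

Answer: t^4 - 2*t^3 + 3*t^2 - 5*t + 6 - 5*t^-1 + 5*t^-2 - 3*t^-3 + 2*t^-4 - t^-5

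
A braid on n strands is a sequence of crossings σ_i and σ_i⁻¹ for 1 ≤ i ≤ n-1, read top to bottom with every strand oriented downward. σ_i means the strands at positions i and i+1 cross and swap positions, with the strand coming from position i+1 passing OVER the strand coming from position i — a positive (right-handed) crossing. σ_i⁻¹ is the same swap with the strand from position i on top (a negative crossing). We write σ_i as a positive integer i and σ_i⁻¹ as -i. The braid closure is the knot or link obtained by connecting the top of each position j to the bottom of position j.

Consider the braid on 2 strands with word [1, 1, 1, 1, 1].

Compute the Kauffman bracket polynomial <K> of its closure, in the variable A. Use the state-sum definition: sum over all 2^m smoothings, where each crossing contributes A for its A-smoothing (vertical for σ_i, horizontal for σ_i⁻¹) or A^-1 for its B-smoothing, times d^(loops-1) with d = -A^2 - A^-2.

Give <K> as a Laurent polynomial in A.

-A^7 - A^-1 + A^-5 - A^-9 + A^-13

Derivation:
Braid: s1 s1 s1 s1 s1 on 2 strands, 5 crossings.
Writhe w = (#positive) - (#negative) = 5 - 0 = 5.
Computing the Kauffman bracket via state sum. There are 2^5 = 32 states.
Smooth each crossing (0=||, 1=⌣⌢); contribution A^(Σ sign_k(1-2s_k)) * d^(L-1).
  state 00000: A-exp=+5, loops=2, term = A^5 * d^1
  state 00001: A-exp=+3, loops=1, term = A^3 * d^0
  state 00010: A-exp=+3, loops=1, term = A^3 * d^0
  state 00011: A-exp=+1, loops=2, term = A^1 * d^1
  state 00100: A-exp=+3, loops=1, term = A^3 * d^0
  state 00101: A-exp=+1, loops=2, term = A^1 * d^1
  state 00110: A-exp=+1, loops=2, term = A^1 * d^1
  state 00111: A-exp=-1, loops=3, term = A^-1 * d^2
  state 01000: A-exp=+3, loops=1, term = A^3 * d^0
  state 01001: A-exp=+1, loops=2, term = A^1 * d^1
  state 01010: A-exp=+1, loops=2, term = A^1 * d^1
  state 01011: A-exp=-1, loops=3, term = A^-1 * d^2
  state 01100: A-exp=+1, loops=2, term = A^1 * d^1
  state 01101: A-exp=-1, loops=3, term = A^-1 * d^2
  state 01110: A-exp=-1, loops=3, term = A^-1 * d^2
  state 01111: A-exp=-3, loops=4, term = A^-3 * d^3
  state 10000: A-exp=+3, loops=1, term = A^3 * d^0
  state 10001: A-exp=+1, loops=2, term = A^1 * d^1
  state 10010: A-exp=+1, loops=2, term = A^1 * d^1
  state 10011: A-exp=-1, loops=3, term = A^-1 * d^2
  state 10100: A-exp=+1, loops=2, term = A^1 * d^1
  state 10101: A-exp=-1, loops=3, term = A^-1 * d^2
  state 10110: A-exp=-1, loops=3, term = A^-1 * d^2
  state 10111: A-exp=-3, loops=4, term = A^-3 * d^3
  state 11000: A-exp=+1, loops=2, term = A^1 * d^1
  state 11001: A-exp=-1, loops=3, term = A^-1 * d^2
  state 11010: A-exp=-1, loops=3, term = A^-1 * d^2
  state 11011: A-exp=-3, loops=4, term = A^-3 * d^3
  state 11100: A-exp=-1, loops=3, term = A^-1 * d^2
  state 11101: A-exp=-3, loops=4, term = A^-3 * d^3
  state 11110: A-exp=-3, loops=4, term = A^-3 * d^3
  state 11111: A-exp=-5, loops=5, term = A^-5 * d^4
Collect the terms by A-exponent (count of states per loop number):
Powers of d = -A^2 - A^-2: d^2 = A^4 + 2 + A^-4; d^3 = -A^6 - 3*A^2 - 3*A^-2 - A^-6; d^4 = A^8 + 4*A^4 + 6 + 4*A^-4 + A^-8.
  A^5 * (d) = -A^7 - A^3
  A^3 * (5) = 5*A^3
  A^1 * (10*d) = -10*A^3 - 10*A^-1
  A^-1 * (10*d^2) = 10*A^3 + 20*A^-1 + 10*A^-5
  A^-3 * (5*d^3) = -5*A^3 - 15*A^-1 - 15*A^-5 - 5*A^-9
  A^-5 * (d^4) = A^3 + 4*A^-1 + 6*A^-5 + 4*A^-9 + A^-13
Summing the groups: <K> = -A^7 - A^-1 + A^-5 - A^-9 + A^-13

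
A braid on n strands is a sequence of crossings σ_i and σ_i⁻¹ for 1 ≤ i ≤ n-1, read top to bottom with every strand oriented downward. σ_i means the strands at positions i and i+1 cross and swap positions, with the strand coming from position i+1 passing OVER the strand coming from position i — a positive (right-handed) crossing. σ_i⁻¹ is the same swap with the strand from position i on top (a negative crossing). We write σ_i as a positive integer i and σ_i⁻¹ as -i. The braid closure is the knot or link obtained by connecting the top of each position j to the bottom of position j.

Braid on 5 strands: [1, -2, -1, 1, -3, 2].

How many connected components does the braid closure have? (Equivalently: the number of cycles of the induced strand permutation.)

Track the strand permutation on 5 strands, starting from identity.
  step 1: s1 swaps positions 1,2 -> [2 1 3 4 5]
  step 2: s2^-1 swaps positions 2,3 -> [2 3 1 4 5]
  step 3: s1^-1 swaps positions 1,2 -> [3 2 1 4 5]
  step 4: s1 swaps positions 1,2 -> [2 3 1 4 5]
  step 5: s3^-1 swaps positions 3,4 -> [2 3 4 1 5]
  step 6: s2 swaps positions 2,3 -> [2 4 3 1 5]
Final permutation (position -> original strand): [2 4 3 1 5]
Closure components = cycle count of this permutation = 3.

Answer: 3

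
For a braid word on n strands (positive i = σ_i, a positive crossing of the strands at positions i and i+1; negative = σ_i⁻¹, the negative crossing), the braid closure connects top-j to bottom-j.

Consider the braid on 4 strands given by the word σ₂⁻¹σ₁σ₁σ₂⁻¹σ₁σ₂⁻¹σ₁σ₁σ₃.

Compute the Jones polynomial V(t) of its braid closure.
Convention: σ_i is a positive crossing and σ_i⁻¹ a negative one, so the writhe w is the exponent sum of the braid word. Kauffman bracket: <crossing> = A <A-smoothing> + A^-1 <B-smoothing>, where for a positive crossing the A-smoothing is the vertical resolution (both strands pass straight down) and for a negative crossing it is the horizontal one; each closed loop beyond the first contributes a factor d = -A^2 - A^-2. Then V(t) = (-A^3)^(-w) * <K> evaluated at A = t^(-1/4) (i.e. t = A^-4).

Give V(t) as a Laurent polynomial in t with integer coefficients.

-t^6 + 3*t^5 - 5*t^4 + 6*t^3 - 6*t^2 + 6*t - 4 + 3*t^-1 - t^-2

Derivation:
The presented braid s2^-1 s1 s1 s2^-1 s1 s2^-1 s1 s1 s3 on 4 strands reduces by inverse Markov moves (closure unchanged at each step):
  Destabilize: the word has the form β·s3 where s3 occurs only as the final letter (β ∈ B_3); drop it and the last strand → 3 strands.
Reduced to β = s2^-1 s1 s1 s2^-1 s1 s2^-1 s1 s1 on 3 strands, 8 crossings.
Compute on β:
Braid: s2^-1 s1 s1 s2^-1 s1 s2^-1 s1 s1 on 3 strands, 8 crossings.
Writhe w = (#positive) - (#negative) = 5 - 3 = 2.
Enumerate smoothing states for the bracket polynomial. There are 2^8 = 256 states.
For each crossing: s=0 is the vertical smoothing, s=1 horizontal. Crossing k contributes A^(sign_k * (1 - 2*s_k)); loop factor d = -A^2 - A^-2.
Tabulate the states by total A-exponent and number of loops L (A-exp: L × count):
  A^8: L=4 ×1
  A^6: L=3 ×8
  A^4: L=2 ×26, L=4 ×2
  A^2: L=1 ×35, L=3 ×21
  A^0: L=2 ×63, L=4 ×7
  A^-2: L=3 ×55, L=5 ×1
  A^-4: L=4 ×28
  A^-6: L=5 ×8
  A^-8: L=6 ×1
Each group contributes A^e * Σ count * d^(L-1):
Powers of d = -A^2 - A^-2: d^2 = A^4 + 2 + A^-4; d^3 = -A^6 - 3*A^2 - 3*A^-2 - A^-6; d^4 = A^8 + 4*A^4 + 6 + 4*A^-4 + A^-8; d^5 = -A^10 - 5*A^6 - 10*A^2 - 10*A^-2 - 5*A^-6 - A^-10.
  A^8 * (d^3) = -A^14 - 3*A^10 - 3*A^6 - A^2
  A^6 * (8*d^2) = 8*A^10 + 16*A^6 + 8*A^2
  A^4 * (26*d + 2*d^3) = -2*A^10 - 32*A^6 - 32*A^2 - 2*A^-2
  A^2 * (35 + 21*d^2) = 21*A^6 + 77*A^2 + 21*A^-2
  A^0 * (63*d + 7*d^3) = -7*A^6 - 84*A^2 - 84*A^-2 - 7*A^-6
  A^-2 * (55*d^2 + d^4) = A^6 + 59*A^2 + 116*A^-2 + 59*A^-6 + A^-10
  A^-4 * (28*d^3) = -28*A^2 - 84*A^-2 - 84*A^-6 - 28*A^-10
  A^-6 * (8*d^4) = 8*A^2 + 32*A^-2 + 48*A^-6 + 32*A^-10 + 8*A^-14
  A^-8 * (d^5) = -A^2 - 5*A^-2 - 10*A^-6 - 10*A^-10 - 5*A^-14 - A^-18
Summing the groups: <K> = -A^14 + 3*A^10 - 4*A^6 + 6*A^2 - 6*A^-2 + 6*A^-6 - 5*A^-10 + 3*A^-14 - A^-18
Normalise by the writhe: (-A^3)^(-w) = (-A^3)^(-2) = A^-6, so f(A) = A^-6 * <K> = -A^8 + 3*A^4 - 4 + 6*A^-4 - 6*A^-8 + 6*A^-12 - 5*A^-16 + 3*A^-20 - A^-24.
Substitute A = t^(-1/4), i.e. A^e → t^(-e/4): V(t) = -t^6 + 3*t^5 - 5*t^4 + 6*t^3 - 6*t^2 + 6*t - 4 + 3*t^-1 - t^-2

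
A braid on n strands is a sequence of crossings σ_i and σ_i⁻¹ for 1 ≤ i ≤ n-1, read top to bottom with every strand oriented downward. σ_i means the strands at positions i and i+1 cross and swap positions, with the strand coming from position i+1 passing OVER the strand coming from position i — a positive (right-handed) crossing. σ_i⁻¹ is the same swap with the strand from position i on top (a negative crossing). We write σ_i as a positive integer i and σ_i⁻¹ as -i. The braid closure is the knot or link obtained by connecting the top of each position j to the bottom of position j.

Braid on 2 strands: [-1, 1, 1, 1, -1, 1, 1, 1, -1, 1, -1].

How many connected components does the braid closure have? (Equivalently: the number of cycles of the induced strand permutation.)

Track the strand permutation on 2 strands, starting from identity.
  step 1: s1^-1 swaps positions 1,2 -> [2 1]
  step 2: s1 swaps positions 1,2 -> [1 2]
  step 3: s1 swaps positions 1,2 -> [2 1]
  step 4: s1 swaps positions 1,2 -> [1 2]
  step 5: s1^-1 swaps positions 1,2 -> [2 1]
  step 6: s1 swaps positions 1,2 -> [1 2]
  step 7: s1 swaps positions 1,2 -> [2 1]
  step 8: s1 swaps positions 1,2 -> [1 2]
  step 9: s1^-1 swaps positions 1,2 -> [2 1]
  step 10: s1 swaps positions 1,2 -> [1 2]
  step 11: s1^-1 swaps positions 1,2 -> [2 1]
Final permutation (position -> original strand): [2 1]
Closure components = cycle count of this permutation = 1.

Answer: 1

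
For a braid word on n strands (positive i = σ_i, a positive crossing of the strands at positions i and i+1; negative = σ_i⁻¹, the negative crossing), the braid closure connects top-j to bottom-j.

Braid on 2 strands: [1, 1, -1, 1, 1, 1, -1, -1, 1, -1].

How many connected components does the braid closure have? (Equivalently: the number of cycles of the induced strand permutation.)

2

Derivation:
Track the strand permutation on 2 strands, starting from identity.
  step 1: s1 swaps positions 1,2 -> [2 1]
  step 2: s1 swaps positions 1,2 -> [1 2]
  step 3: s1^-1 swaps positions 1,2 -> [2 1]
  step 4: s1 swaps positions 1,2 -> [1 2]
  step 5: s1 swaps positions 1,2 -> [2 1]
  step 6: s1 swaps positions 1,2 -> [1 2]
  step 7: s1^-1 swaps positions 1,2 -> [2 1]
  step 8: s1^-1 swaps positions 1,2 -> [1 2]
  step 9: s1 swaps positions 1,2 -> [2 1]
  step 10: s1^-1 swaps positions 1,2 -> [1 2]
Final permutation (position -> original strand): [1 2]
Closure components = cycle count of this permutation = 2.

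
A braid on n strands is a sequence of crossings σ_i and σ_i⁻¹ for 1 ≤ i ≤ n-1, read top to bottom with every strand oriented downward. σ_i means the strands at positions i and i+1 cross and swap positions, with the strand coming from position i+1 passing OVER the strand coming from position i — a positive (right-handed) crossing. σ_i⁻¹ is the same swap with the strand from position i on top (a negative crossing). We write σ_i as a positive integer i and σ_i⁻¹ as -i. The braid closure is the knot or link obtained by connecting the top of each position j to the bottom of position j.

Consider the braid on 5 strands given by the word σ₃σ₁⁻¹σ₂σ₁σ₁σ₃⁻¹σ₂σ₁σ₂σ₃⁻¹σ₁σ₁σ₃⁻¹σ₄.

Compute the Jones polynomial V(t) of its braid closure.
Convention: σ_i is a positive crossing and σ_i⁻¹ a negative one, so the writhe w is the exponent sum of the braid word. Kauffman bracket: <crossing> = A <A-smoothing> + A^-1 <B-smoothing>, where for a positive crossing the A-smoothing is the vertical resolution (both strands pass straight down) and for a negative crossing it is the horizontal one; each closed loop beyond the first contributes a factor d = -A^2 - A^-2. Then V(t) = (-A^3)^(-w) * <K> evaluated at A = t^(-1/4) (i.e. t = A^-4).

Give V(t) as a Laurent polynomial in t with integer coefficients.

-t^7 + 2*t^6 - 2*t^5 + 2*t^4 - 2*t^3 + 2*t^2 - t + 1

Derivation:
The presented braid s3 s1^-1 s2 s1 s1 s3^-1 s2 s1 s2 s3^-1 s1 s1 s3^-1 s4 on 5 strands reduces by inverse Markov moves (closure unchanged at each step):
  Destabilize: the word has the form β·s4 where s4 occurs only as the final letter (β ∈ B_4); drop it and the last strand → 4 strands.
  Deconjugate: the word is γ·β·γ⁻¹ with γ = s3 (prefix) and γ⁻¹ = s3^-1 (suffix); strip both.
  Deconjugate: the word is γ·β·γ⁻¹ with γ = s1^-1 (prefix) and γ⁻¹ = s1 (suffix); strip both.
Reduced to β = s2 s1 s1 s3^-1 s2 s1 s2 s3^-1 s1 on 4 strands, 9 crossings.
Compute on β:
Braid: s2 s1 s1 s3^-1 s2 s1 s2 s3^-1 s1 on 4 strands, 9 crossings.
Writhe w = (#positive) - (#negative) = 7 - 2 = 5.
Computing the Kauffman bracket via state sum. There are 2^9 = 512 states.
Each crossing splits two ways (0=vertical, 1=horizontal). The state's weight is A^(#A-smoothings - #B-smoothings) * d^(loops - 1).
Tabulate the states by total A-exponent and number of loops L (A-exp: L × count):
  A^9: L=4 ×1
  A^7: L=3 ×9
  A^5: L=2 ×28, L=4 ×8
  A^3: L=1 ×32, L=3 ×48, L=5 ×4
  A^1: L=2 ×91, L=4 ×34, L=6 ×1
  A^-1: L=1 ×23, L=3 ×92, L=5 ×11
  A^-3: L=2 ×43, L=4 ×40, L=6 ×1
  A^-5: L=1 ×4, L=3 ×26, L=5 ×6
  A^-7: L=2 ×4, L=4 ×5
  A^-9: L=3 ×1
Each group contributes A^e * Σ count * d^(L-1):
Powers of d = -A^2 - A^-2: d^2 = A^4 + 2 + A^-4; d^3 = -A^6 - 3*A^2 - 3*A^-2 - A^-6; d^4 = A^8 + 4*A^4 + 6 + 4*A^-4 + A^-8; d^5 = -A^10 - 5*A^6 - 10*A^2 - 10*A^-2 - 5*A^-6 - A^-10.
  A^9 * (d^3) = -A^15 - 3*A^11 - 3*A^7 - A^3
  A^7 * (9*d^2) = 9*A^11 + 18*A^7 + 9*A^3
  A^5 * (28*d + 8*d^3) = -8*A^11 - 52*A^7 - 52*A^3 - 8*A^-1
  A^3 * (32 + 48*d^2 + 4*d^4) = 4*A^11 + 64*A^7 + 152*A^3 + 64*A^-1 + 4*A^-5
  A^1 * (91*d + 34*d^3 + d^5) = -A^11 - 39*A^7 - 203*A^3 - 203*A^-1 - 39*A^-5 - A^-9
  A^-1 * (23 + 92*d^2 + 11*d^4) = 11*A^7 + 136*A^3 + 273*A^-1 + 136*A^-5 + 11*A^-9
  A^-3 * (43*d + 40*d^3 + d^5) = -A^7 - 45*A^3 - 173*A^-1 - 173*A^-5 - 45*A^-9 - A^-13
  A^-5 * (4 + 26*d^2 + 6*d^4) = 6*A^3 + 50*A^-1 + 92*A^-5 + 50*A^-9 + 6*A^-13
  A^-7 * (4*d + 5*d^3) = -5*A^-1 - 19*A^-5 - 19*A^-9 - 5*A^-13
  A^-9 * (d^2) = A^-5 + 2*A^-9 + A^-13
Summing the groups: <K> = -A^15 + A^11 - 2*A^7 + 2*A^3 - 2*A^-1 + 2*A^-5 - 2*A^-9 + A^-13
Normalise by the writhe: (-A^3)^(-w) = (-A^3)^(-5) = -A^-15, so f(A) = -A^-15 * <K> = 1 - A^-4 + 2*A^-8 - 2*A^-12 + 2*A^-16 - 2*A^-20 + 2*A^-24 - A^-28.
Substitute A = t^(-1/4), i.e. A^e → t^(-e/4): V(t) = -t^7 + 2*t^6 - 2*t^5 + 2*t^4 - 2*t^3 + 2*t^2 - t + 1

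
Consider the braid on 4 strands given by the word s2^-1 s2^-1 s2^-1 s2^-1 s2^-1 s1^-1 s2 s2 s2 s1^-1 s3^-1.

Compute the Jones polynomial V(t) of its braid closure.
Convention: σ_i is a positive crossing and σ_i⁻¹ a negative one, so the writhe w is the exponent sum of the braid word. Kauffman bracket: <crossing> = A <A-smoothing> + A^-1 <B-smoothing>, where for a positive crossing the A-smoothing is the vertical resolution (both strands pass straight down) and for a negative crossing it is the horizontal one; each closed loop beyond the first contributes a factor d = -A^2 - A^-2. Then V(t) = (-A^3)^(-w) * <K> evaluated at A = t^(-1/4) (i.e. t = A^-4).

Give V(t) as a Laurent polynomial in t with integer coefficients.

-1 + 2*t^-1 - 2*t^-2 + 4*t^-3 - 3*t^-4 + 3*t^-5 - 2*t^-6 + t^-7 - t^-8

Derivation:
The presented braid s2^-1 s2^-1 s2^-1 s2^-1 s2^-1 s1^-1 s2 s2 s2 s1^-1 s3^-1 on 4 strands reduces by inverse Markov moves (closure unchanged at each step):
  Destabilize: the word has the form β·s3^-1 where s3^-1 occurs only as the final letter (β ∈ B_3); drop it and the last strand → 3 strands.
Reduced to β = s2^-1 s2^-1 s2^-1 s2^-1 s2^-1 s1^-1 s2 s2 s2 s1^-1 on 3 strands, 10 crossings.
Compute on β:
Braid: s2^-1 s2^-1 s2^-1 s2^-1 s2^-1 s1^-1 s2 s2 s2 s1^-1 on 3 strands, 10 crossings.
Writhe w = (#positive) - (#negative) = 3 - 7 = -4.
Enumerate smoothing states for the bracket polynomial. There are 2^10 = 1024 states.
Each crossing splits two ways (0=vertical, 1=horizontal). The state's weight is A^(#A-smoothings - #B-smoothings) * d^(loops - 1).
Tabulate the states by total A-exponent and number of loops L (A-exp: L × count):
  A^10: L=6 ×1
  A^8: L=5 ×10
  A^6: L=4 ×35, L=6 ×10
  A^4: L=3 ×60, L=5 ×50, L=7 ×10
  A^2: L=2 ×55, L=4 ×100, L=6 ×50, L=8 ×5
  A^0: L=1 ×25, L=3 ×101, L=5 ×100, L=7 ×25, L=9 ×1
  A^-2: L=2 ×55, L=4 ×100, L=6 ×50, L=8 ×5
  A^-4: L=1 ×6, L=3 ×54, L=5 ×50, L=7 ×10
  A^-6: L=2 ×9, L=4 ×26, L=6 ×10
  A^-8: L=3 ×5, L=5 ×5
  A^-10: L=4 ×1
Each group contributes A^e * Σ count * d^(L-1):
Powers of d = -A^2 - A^-2: d^2 = A^4 + 2 + A^-4; d^3 = -A^6 - 3*A^2 - 3*A^-2 - A^-6; d^4 = A^8 + 4*A^4 + 6 + 4*A^-4 + A^-8; d^5 = -A^10 - 5*A^6 - 10*A^2 - 10*A^-2 - 5*A^-6 - A^-10; d^6 = A^12 + 6*A^8 + 15*A^4 + 20 + 15*A^-4 + 6*A^-8 + A^-12; d^7 = -A^14 - 7*A^10 - 21*A^6 - 35*A^2 - 35*A^-2 - 21*A^-6 - 7*A^-10 - A^-14; d^8 = A^16 + 8*A^12 + 28*A^8 + 56*A^4 + 70 + 56*A^-4 + 28*A^-8 + 8*A^-12 + A^-16.
  A^10 * (d^5) = -A^20 - 5*A^16 - 10*A^12 - 10*A^8 - 5*A^4 - 1
  A^8 * (10*d^4) = 10*A^16 + 40*A^12 + 60*A^8 + 40*A^4 + 10
  A^6 * (35*d^3 + 10*d^5) = -10*A^16 - 85*A^12 - 205*A^8 - 205*A^4 - 85 - 10*A^-4
  A^4 * (60*d^2 + 50*d^4 + 10*d^6) = 10*A^16 + 110*A^12 + 410*A^8 + 620*A^4 + 410 + 110*A^-4 + 10*A^-8
  A^2 * (55*d + 100*d^3 + 50*d^5 + 5*d^7) = -5*A^16 - 85*A^12 - 455*A^8 - 1030*A^4 - 1030 - 455*A^-4 - 85*A^-8 - 5*A^-12
  A^0 * (25 + 101*d^2 + 100*d^4 + 25*d^6 + d^8) = A^16 + 33*A^12 + 278*A^8 + 932*A^4 + 1397 + 932*A^-4 + 278*A^-8 + 33*A^-12 + A^-16
  A^-2 * (55*d + 100*d^3 + 50*d^5 + 5*d^7) = -5*A^12 - 85*A^8 - 455*A^4 - 1030 - 1030*A^-4 - 455*A^-8 - 85*A^-12 - 5*A^-16
  A^-4 * (6 + 54*d^2 + 50*d^4 + 10*d^6) = 10*A^8 + 110*A^4 + 404 + 614*A^-4 + 404*A^-8 + 110*A^-12 + 10*A^-16
  A^-6 * (9*d + 26*d^3 + 10*d^5) = -10*A^4 - 76 - 187*A^-4 - 187*A^-8 - 76*A^-12 - 10*A^-16
  A^-8 * (5*d^2 + 5*d^4) = 5 + 25*A^-4 + 40*A^-8 + 25*A^-12 + 5*A^-16
  A^-10 * (d^3) = -A^-4 - 3*A^-8 - 3*A^-12 - A^-16
Summing the groups: <K> = -A^20 + A^16 - 2*A^12 + 3*A^8 - 3*A^4 + 4 - 2*A^-4 + 2*A^-8 - A^-12
Normalise by the writhe: (-A^3)^(-w) = (-A^3)^(4) = A^12, so f(A) = A^12 * <K> = -A^32 + A^28 - 2*A^24 + 3*A^20 - 3*A^16 + 4*A^12 - 2*A^8 + 2*A^4 - 1.
Substitute A = t^(-1/4), i.e. A^e → t^(-e/4): V(t) = -1 + 2*t^-1 - 2*t^-2 + 4*t^-3 - 3*t^-4 + 3*t^-5 - 2*t^-6 + t^-7 - t^-8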